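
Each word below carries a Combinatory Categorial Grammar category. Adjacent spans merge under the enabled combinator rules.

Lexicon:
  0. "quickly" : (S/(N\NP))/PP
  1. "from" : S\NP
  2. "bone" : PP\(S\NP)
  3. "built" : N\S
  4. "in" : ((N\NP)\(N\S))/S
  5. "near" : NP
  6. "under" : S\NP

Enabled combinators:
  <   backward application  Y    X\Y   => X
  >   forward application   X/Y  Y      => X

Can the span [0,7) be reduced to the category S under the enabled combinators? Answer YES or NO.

[0,7] S   >
  [0,3] S/(N\NP)   >
    [0,1] "quickly" : (S/(N\NP))/PP
    [1,3] PP   <
      [1,2] "from" : S\NP
      [2,3] "bone" : PP\(S\NP)
  [3,7] N\NP   <
    [3,4] "built" : N\S
    [4,7] (N\NP)\(N\S)   >
      [4,5] "in" : ((N\NP)\(N\S))/S
      [5,7] S   <
        [5,6] "near" : NP
        [6,7] "under" : S\NP

YES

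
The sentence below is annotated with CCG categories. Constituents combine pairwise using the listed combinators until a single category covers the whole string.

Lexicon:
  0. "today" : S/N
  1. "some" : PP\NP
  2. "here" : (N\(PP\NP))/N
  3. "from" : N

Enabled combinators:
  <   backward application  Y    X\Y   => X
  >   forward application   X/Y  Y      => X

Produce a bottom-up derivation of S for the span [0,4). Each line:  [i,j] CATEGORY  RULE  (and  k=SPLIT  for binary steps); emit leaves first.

[0,4] S   >
  [0,1] "today" : S/N
  [1,4] N   <
    [1,2] "some" : PP\NP
    [2,4] N\(PP\NP)   >
      [2,3] "here" : (N\(PP\NP))/N
      [3,4] "from" : N

[0,1] S/N  lex  "today"
[1,2] PP\NP  lex  "some"
[2,3] (N\(PP\NP))/N  lex  "here"
[3,4] N  lex  "from"
[2,4] N\(PP\NP)  >  k=3
[1,4] N  <  k=2
[0,4] S  >  k=1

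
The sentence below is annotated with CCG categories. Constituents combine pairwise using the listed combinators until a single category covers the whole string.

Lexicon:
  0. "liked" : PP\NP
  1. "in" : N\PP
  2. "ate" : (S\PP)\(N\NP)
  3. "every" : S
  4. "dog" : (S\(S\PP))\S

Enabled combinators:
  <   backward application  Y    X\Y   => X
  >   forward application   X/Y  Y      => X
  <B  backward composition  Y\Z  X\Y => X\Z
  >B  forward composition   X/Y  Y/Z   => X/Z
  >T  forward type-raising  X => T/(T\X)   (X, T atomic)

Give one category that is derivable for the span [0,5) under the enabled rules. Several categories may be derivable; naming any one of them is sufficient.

[0,5] S   <
  [0,3] S\PP   <
    [0,2] N\NP   <B
      [0,1] "liked" : PP\NP
      [1,2] "in" : N\PP
    [2,3] "ate" : (S\PP)\(N\NP)
  [3,5] S\(S\PP)   <
    [3,4] "every" : S
    [4,5] "dog" : (S\(S\PP))\S

S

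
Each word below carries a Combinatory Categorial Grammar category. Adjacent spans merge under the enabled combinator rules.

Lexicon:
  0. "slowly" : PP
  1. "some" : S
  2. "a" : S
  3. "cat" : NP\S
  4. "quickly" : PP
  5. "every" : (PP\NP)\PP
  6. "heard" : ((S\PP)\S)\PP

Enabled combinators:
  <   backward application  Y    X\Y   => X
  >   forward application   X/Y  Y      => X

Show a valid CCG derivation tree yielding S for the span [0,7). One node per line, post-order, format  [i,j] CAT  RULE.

[0,1] PP  lex  "slowly"
[1,2] S  lex  "some"
[2,3] S  lex  "a"
[3,4] NP\S  lex  "cat"
[2,4] NP  <  k=3
[4,5] PP  lex  "quickly"
[5,6] (PP\NP)\PP  lex  "every"
[4,6] PP\NP  <  k=5
[2,6] PP  <  k=4
[6,7] ((S\PP)\S)\PP  lex  "heard"
[2,7] (S\PP)\S  <  k=6
[1,7] S\PP  <  k=2
[0,7] S  <  k=1

[0,7] S   <
  [0,1] "slowly" : PP
  [1,7] S\PP   <
    [1,2] "some" : S
    [2,7] (S\PP)\S   <
      [2,6] PP   <
        [2,4] NP   <
          [2,3] "a" : S
          [3,4] "cat" : NP\S
        [4,6] PP\NP   <
          [4,5] "quickly" : PP
          [5,6] "every" : (PP\NP)\PP
      [6,7] "heard" : ((S\PP)\S)\PP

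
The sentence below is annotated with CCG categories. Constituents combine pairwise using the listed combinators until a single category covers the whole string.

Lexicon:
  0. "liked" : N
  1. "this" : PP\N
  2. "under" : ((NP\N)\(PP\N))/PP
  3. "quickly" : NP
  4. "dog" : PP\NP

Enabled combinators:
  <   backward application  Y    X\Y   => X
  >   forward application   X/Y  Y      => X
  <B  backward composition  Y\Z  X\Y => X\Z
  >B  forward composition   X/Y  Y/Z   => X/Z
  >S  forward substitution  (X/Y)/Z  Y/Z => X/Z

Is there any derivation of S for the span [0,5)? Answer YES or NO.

NO

N PP\N ((NP\N)\(PP\N))/PP NP PP\NP
CKY chart[0,5] = {NP}; S ∉ chart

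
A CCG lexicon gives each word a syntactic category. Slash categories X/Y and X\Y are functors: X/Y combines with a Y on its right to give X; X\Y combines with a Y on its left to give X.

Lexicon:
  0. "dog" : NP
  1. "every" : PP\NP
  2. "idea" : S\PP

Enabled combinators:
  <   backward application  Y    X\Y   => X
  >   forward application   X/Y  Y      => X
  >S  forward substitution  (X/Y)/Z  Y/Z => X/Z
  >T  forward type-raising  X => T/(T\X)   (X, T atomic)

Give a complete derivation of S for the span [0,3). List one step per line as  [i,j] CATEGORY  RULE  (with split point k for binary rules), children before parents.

[0,1] NP  lex  "dog"
[1,2] PP\NP  lex  "every"
[0,2] PP  <  k=1
[2,3] S\PP  lex  "idea"
[0,3] S  <  k=2

[0,3] S   <
  [0,2] PP   <
    [0,1] "dog" : NP
    [1,2] "every" : PP\NP
  [2,3] "idea" : S\PP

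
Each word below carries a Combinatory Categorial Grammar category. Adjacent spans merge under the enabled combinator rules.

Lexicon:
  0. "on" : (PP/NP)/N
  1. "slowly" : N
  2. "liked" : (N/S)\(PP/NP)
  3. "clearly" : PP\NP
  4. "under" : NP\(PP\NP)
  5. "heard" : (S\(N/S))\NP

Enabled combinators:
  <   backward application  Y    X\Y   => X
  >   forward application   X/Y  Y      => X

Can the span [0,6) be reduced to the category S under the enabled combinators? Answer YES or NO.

[0,6] S   <
  [0,3] N/S   <
    [0,2] PP/NP   >
      [0,1] "on" : (PP/NP)/N
      [1,2] "slowly" : N
    [2,3] "liked" : (N/S)\(PP/NP)
  [3,6] S\(N/S)   <
    [3,5] NP   <
      [3,4] "clearly" : PP\NP
      [4,5] "under" : NP\(PP\NP)
    [5,6] "heard" : (S\(N/S))\NP

YES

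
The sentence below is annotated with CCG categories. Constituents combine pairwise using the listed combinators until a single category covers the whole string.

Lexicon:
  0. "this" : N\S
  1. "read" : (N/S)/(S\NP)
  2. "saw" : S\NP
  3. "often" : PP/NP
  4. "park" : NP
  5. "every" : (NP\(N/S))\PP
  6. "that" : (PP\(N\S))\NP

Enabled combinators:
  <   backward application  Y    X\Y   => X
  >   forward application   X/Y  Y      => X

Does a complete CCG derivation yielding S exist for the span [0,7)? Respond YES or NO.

NO

N\S (N/S)/(S\NP) S\NP PP/NP NP (NP\(N/S))\PP (PP\(N\S))\NP
CKY chart[0,7] = {PP}; S ∉ chart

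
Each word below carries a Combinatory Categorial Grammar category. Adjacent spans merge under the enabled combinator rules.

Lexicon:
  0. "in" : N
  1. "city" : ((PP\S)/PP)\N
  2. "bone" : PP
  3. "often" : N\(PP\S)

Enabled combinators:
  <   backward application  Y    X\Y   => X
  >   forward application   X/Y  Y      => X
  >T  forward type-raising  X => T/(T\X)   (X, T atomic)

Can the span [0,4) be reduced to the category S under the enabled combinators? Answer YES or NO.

NO

N ((PP\S)/PP)\N PP N\(PP\S)
CKY chart[0,4] = {N, N/(N\N), NP/(NP\N), PP/(PP\N), S/(S\N)}; S ∉ chart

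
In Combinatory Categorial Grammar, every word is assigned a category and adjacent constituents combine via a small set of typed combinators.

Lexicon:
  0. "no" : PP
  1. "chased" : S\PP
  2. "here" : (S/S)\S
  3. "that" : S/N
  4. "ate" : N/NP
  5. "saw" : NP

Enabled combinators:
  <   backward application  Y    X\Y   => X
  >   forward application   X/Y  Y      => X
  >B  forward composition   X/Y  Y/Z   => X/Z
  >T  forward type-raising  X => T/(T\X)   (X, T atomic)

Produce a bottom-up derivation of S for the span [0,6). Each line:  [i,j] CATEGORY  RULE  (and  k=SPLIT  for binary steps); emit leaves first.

[0,6] S   >
  [0,5] S/NP   >B
    [0,3] S/S   <
      [0,2] S   <
        [0,1] "no" : PP
        [1,2] "chased" : S\PP
      [2,3] "here" : (S/S)\S
    [3,5] S/NP   >B
      [3,4] "that" : S/N
      [4,5] "ate" : N/NP
  [5,6] "saw" : NP

[0,1] PP  lex  "no"
[1,2] S\PP  lex  "chased"
[0,2] S  <  k=1
[2,3] (S/S)\S  lex  "here"
[0,3] S/S  <  k=2
[3,4] S/N  lex  "that"
[4,5] N/NP  lex  "ate"
[3,5] S/NP  >B  k=4
[0,5] S/NP  >B  k=3
[5,6] NP  lex  "saw"
[0,6] S  >  k=5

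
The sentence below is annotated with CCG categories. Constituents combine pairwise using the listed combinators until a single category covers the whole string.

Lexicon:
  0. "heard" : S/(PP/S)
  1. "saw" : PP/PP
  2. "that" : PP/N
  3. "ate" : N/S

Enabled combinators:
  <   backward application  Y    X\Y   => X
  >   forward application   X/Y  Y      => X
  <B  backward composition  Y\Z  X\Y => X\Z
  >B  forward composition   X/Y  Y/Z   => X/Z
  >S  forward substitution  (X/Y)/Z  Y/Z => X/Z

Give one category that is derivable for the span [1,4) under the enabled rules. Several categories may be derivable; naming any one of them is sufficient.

PP/S

[0,4] S   >
  [0,1] "heard" : S/(PP/S)
  [1,4] PP/S   >B
    [1,3] PP/N   >B
      [1,2] "saw" : PP/PP
      [2,3] "that" : PP/N
    [3,4] "ate" : N/S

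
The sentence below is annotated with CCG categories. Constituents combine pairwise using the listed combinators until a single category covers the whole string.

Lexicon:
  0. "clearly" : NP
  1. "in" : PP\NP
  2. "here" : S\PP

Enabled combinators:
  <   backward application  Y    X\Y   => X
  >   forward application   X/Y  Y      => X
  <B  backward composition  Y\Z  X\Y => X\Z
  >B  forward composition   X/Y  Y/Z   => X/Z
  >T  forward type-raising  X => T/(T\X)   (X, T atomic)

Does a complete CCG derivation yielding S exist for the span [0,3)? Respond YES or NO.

YES

[0,3] S   <
  [0,1] "clearly" : NP
  [1,3] S\NP   <B
    [1,2] "in" : PP\NP
    [2,3] "here" : S\PP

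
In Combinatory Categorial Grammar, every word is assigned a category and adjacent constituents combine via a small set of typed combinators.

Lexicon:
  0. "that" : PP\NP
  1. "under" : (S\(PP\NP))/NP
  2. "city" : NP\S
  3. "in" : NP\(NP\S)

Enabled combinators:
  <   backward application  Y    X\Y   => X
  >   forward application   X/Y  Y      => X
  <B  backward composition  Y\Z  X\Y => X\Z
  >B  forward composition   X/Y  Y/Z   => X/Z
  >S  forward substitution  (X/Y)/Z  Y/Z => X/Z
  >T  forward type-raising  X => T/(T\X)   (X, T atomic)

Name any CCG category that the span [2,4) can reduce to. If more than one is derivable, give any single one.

NP

[0,4] S   <
  [0,1] "that" : PP\NP
  [1,4] S\(PP\NP)   >
    [1,2] "under" : (S\(PP\NP))/NP
    [2,4] NP   <
      [2,3] "city" : NP\S
      [3,4] "in" : NP\(NP\S)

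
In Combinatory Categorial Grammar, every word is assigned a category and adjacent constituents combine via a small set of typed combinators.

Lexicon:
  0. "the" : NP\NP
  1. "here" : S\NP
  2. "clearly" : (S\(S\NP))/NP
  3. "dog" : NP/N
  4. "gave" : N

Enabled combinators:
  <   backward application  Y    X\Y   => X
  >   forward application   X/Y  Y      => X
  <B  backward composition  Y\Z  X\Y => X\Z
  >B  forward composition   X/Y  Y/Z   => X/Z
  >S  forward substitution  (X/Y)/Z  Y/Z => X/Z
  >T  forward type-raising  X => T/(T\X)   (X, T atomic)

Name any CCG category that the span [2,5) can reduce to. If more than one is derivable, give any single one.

[0,5] S   <
  [0,2] S\NP   <B
    [0,1] "the" : NP\NP
    [1,2] "here" : S\NP
  [2,5] S\(S\NP)   >
    [2,3] "clearly" : (S\(S\NP))/NP
    [3,5] NP   >
      [3,4] "dog" : NP/N
      [4,5] "gave" : N

S\(S\NP)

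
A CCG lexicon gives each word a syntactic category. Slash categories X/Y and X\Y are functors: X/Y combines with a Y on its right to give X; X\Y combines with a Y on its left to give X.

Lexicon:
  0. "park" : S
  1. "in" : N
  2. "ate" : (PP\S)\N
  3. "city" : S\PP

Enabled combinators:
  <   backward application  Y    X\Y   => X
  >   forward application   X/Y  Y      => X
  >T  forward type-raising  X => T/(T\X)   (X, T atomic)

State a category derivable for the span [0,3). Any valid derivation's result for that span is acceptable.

PP

[0,4] S   <
  [0,3] PP   >
    [0,1] PP/(PP\S)   >T
      [0,1] "park" : S
    [1,3] PP\S   <
      [1,2] "in" : N
      [2,3] "ate" : (PP\S)\N
  [3,4] "city" : S\PP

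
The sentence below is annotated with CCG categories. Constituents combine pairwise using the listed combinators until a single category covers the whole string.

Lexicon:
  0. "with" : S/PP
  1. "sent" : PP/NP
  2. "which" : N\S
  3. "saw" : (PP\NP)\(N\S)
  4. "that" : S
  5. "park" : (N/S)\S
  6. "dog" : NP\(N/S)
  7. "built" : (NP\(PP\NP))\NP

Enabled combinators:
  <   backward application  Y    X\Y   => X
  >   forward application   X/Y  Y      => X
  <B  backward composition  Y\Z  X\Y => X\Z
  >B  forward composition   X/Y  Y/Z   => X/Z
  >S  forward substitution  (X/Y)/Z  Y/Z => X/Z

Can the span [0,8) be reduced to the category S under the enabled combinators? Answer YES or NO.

YES

[0,8] S   >
  [0,2] S/NP   >B
    [0,1] "with" : S/PP
    [1,2] "sent" : PP/NP
  [2,8] NP   <
    [2,4] PP\NP   <
      [2,3] "which" : N\S
      [3,4] "saw" : (PP\NP)\(N\S)
    [4,8] NP\(PP\NP)   <
      [4,7] NP   <
        [4,6] N/S   <
          [4,5] "that" : S
          [5,6] "park" : (N/S)\S
        [6,7] "dog" : NP\(N/S)
      [7,8] "built" : (NP\(PP\NP))\NP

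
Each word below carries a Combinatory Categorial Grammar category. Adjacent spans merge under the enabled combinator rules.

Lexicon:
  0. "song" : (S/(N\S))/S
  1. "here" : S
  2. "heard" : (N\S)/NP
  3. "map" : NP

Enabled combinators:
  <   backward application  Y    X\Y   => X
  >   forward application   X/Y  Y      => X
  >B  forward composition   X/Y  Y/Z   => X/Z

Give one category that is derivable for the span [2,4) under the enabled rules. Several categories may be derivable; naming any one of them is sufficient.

[0,4] S   >
  [0,2] S/(N\S)   >
    [0,1] "song" : (S/(N\S))/S
    [1,2] "here" : S
  [2,4] N\S   >
    [2,3] "heard" : (N\S)/NP
    [3,4] "map" : NP

N\S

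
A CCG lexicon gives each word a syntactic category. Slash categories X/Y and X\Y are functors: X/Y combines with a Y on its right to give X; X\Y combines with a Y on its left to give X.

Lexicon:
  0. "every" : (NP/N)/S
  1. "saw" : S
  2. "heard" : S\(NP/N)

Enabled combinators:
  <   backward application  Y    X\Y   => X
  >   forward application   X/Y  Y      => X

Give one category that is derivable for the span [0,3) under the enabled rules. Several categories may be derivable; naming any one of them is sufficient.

S

[0,3] S   <
  [0,2] NP/N   >
    [0,1] "every" : (NP/N)/S
    [1,2] "saw" : S
  [2,3] "heard" : S\(NP/N)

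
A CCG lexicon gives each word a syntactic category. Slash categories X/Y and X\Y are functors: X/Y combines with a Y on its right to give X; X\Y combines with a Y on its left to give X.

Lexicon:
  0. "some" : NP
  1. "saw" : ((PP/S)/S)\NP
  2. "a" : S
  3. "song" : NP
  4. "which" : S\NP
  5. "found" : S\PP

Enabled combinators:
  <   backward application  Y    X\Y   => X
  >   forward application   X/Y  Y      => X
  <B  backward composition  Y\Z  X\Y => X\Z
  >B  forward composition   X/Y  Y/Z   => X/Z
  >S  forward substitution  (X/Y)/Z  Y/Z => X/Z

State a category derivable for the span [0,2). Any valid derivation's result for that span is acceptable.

[0,6] S   <
  [0,5] PP   >
    [0,3] PP/S   >
      [0,2] (PP/S)/S   <
        [0,1] "some" : NP
        [1,2] "saw" : ((PP/S)/S)\NP
      [2,3] "a" : S
    [3,5] S   <
      [3,4] "song" : NP
      [4,5] "which" : S\NP
  [5,6] "found" : S\PP

(PP/S)/S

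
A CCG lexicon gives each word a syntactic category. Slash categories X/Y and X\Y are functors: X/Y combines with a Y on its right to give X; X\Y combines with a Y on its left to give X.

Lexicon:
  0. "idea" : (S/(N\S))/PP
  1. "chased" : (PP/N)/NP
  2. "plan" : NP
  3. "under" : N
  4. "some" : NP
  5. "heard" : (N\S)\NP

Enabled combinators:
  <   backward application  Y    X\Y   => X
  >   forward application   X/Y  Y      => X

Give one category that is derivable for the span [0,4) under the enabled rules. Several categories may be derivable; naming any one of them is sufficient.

[0,6] S   >
  [0,4] S/(N\S)   >
    [0,1] "idea" : (S/(N\S))/PP
    [1,4] PP   >
      [1,3] PP/N   >
        [1,2] "chased" : (PP/N)/NP
        [2,3] "plan" : NP
      [3,4] "under" : N
  [4,6] N\S   <
    [4,5] "some" : NP
    [5,6] "heard" : (N\S)\NP

S/(N\S)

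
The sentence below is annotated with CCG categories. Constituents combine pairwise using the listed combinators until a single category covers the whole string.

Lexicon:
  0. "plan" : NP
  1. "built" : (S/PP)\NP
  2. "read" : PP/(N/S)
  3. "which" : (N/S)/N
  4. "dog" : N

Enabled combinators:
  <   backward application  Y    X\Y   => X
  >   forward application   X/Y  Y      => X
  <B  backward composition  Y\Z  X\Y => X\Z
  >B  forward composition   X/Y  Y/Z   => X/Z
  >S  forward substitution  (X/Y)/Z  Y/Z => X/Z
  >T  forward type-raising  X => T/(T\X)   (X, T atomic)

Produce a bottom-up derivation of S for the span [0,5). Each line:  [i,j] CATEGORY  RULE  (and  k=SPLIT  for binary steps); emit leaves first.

[0,1] NP  lex  "plan"
[1,2] (S/PP)\NP  lex  "built"
[0,2] S/PP  <  k=1
[2,3] PP/(N/S)  lex  "read"
[3,4] (N/S)/N  lex  "which"
[2,4] PP/N  >B  k=3
[4,5] N  lex  "dog"
[2,5] PP  >  k=4
[0,5] S  >  k=2

[0,5] S   >
  [0,2] S/PP   <
    [0,1] "plan" : NP
    [1,2] "built" : (S/PP)\NP
  [2,5] PP   >
    [2,4] PP/N   >B
      [2,3] "read" : PP/(N/S)
      [3,4] "which" : (N/S)/N
    [4,5] "dog" : N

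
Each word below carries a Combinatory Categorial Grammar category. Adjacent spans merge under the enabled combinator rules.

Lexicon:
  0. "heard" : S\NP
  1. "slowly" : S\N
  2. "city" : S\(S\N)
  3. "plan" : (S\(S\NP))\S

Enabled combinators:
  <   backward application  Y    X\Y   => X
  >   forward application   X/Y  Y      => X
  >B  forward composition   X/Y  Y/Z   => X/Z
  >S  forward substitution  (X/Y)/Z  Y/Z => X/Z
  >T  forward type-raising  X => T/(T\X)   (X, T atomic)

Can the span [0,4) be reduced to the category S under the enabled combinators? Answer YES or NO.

[0,4] S   <
  [0,1] "heard" : S\NP
  [1,4] S\(S\NP)   <
    [1,3] S   <
      [1,2] "slowly" : S\N
      [2,3] "city" : S\(S\N)
    [3,4] "plan" : (S\(S\NP))\S

YES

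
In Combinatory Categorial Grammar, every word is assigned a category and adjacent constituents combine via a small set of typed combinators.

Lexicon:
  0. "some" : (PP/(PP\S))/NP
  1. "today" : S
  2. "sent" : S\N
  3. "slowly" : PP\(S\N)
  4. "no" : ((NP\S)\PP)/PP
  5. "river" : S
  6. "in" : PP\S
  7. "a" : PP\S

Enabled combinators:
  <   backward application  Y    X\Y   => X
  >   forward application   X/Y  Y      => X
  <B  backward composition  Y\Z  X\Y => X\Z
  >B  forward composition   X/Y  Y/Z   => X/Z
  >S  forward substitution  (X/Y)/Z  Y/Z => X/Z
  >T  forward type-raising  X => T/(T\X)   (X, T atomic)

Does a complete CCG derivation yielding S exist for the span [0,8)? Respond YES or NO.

(PP/(PP\S))/NP S S\N PP\(S\N) ((NP\S)\PP)/PP S PP\S PP\S
CKY chart[0,8] = {N/(N\PP), NP/(NP\PP), PP, PP/(PP\PP), S/(S\PP)}; S ∉ chart

NO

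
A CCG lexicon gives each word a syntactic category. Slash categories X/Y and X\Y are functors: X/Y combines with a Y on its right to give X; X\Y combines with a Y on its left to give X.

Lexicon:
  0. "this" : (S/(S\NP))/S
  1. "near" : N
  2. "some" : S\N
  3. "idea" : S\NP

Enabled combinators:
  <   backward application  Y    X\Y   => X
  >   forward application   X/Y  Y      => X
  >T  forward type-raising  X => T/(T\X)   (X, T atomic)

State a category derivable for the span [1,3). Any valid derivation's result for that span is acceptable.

S

[0,4] S   >
  [0,3] S/(S\NP)   >
    [0,1] "this" : (S/(S\NP))/S
    [1,3] S   >
      [1,2] S/(S\N)   >T
        [1,2] "near" : N
      [2,3] "some" : S\N
  [3,4] "idea" : S\NP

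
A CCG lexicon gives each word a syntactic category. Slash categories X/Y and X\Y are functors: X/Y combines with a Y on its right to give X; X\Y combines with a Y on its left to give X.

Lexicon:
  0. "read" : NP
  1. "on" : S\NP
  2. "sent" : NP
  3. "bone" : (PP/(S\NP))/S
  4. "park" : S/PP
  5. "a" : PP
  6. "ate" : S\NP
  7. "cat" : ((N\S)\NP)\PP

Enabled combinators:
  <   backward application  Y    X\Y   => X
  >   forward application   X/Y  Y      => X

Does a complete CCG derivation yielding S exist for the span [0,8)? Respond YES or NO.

NP S\NP NP (PP/(S\NP))/S S/PP PP S\NP ((N\S)\NP)\PP
CKY chart[0,8] = {N}; S ∉ chart

NO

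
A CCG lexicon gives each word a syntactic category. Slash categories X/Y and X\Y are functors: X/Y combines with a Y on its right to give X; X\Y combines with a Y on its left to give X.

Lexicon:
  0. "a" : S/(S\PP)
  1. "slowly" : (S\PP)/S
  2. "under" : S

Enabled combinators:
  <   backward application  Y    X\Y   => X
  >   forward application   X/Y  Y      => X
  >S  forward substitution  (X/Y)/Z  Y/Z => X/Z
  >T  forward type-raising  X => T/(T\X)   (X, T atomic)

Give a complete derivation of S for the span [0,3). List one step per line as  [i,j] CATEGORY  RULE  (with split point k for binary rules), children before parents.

[0,3] S   >
  [0,1] "a" : S/(S\PP)
  [1,3] S\PP   >
    [1,2] "slowly" : (S\PP)/S
    [2,3] "under" : S

[0,1] S/(S\PP)  lex  "a"
[1,2] (S\PP)/S  lex  "slowly"
[2,3] S  lex  "under"
[1,3] S\PP  >  k=2
[0,3] S  >  k=1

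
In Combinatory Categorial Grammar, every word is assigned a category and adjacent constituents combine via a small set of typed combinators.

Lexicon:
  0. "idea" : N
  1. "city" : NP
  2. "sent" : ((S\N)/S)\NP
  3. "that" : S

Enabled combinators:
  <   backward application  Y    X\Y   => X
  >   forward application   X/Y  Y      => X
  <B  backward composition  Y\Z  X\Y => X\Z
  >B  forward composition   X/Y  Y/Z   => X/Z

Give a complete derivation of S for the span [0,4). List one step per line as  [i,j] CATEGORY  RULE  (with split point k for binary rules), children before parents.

[0,1] N  lex  "idea"
[1,2] NP  lex  "city"
[2,3] ((S\N)/S)\NP  lex  "sent"
[1,3] (S\N)/S  <  k=2
[3,4] S  lex  "that"
[1,4] S\N  >  k=3
[0,4] S  <  k=1

[0,4] S   <
  [0,1] "idea" : N
  [1,4] S\N   >
    [1,3] (S\N)/S   <
      [1,2] "city" : NP
      [2,3] "sent" : ((S\N)/S)\NP
    [3,4] "that" : S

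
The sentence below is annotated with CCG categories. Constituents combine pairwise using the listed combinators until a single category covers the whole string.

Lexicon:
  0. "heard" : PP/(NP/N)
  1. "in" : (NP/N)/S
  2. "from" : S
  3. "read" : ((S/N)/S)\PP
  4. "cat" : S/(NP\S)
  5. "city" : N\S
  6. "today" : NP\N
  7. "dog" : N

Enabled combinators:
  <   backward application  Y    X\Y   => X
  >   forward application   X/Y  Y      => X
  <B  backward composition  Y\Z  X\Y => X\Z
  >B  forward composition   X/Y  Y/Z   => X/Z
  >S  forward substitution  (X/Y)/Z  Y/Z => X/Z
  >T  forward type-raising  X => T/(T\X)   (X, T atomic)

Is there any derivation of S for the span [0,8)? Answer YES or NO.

[0,8] S   >
  [0,7] S/N   >
    [0,4] (S/N)/S   <
      [0,3] PP   >
        [0,1] "heard" : PP/(NP/N)
        [1,3] NP/N   >
          [1,2] "in" : (NP/N)/S
          [2,3] "from" : S
      [3,4] "read" : ((S/N)/S)\PP
    [4,7] S   >
      [4,5] "cat" : S/(NP\S)
      [5,7] NP\S   <B
        [5,6] "city" : N\S
        [6,7] "today" : NP\N
  [7,8] "dog" : N

YES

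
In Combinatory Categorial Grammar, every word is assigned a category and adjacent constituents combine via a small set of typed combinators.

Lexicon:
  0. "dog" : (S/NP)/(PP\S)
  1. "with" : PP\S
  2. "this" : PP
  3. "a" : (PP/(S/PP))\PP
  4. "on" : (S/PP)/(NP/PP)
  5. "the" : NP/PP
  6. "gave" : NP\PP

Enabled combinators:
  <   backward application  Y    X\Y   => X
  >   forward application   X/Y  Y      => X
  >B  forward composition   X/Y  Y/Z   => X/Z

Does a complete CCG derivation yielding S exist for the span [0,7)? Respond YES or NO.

YES

[0,7] S   >
  [0,2] S/NP   >
    [0,1] "dog" : (S/NP)/(PP\S)
    [1,2] "with" : PP\S
  [2,7] NP   <
    [2,6] PP   >
      [2,4] PP/(S/PP)   <
        [2,3] "this" : PP
        [3,4] "a" : (PP/(S/PP))\PP
      [4,6] S/PP   >
        [4,5] "on" : (S/PP)/(NP/PP)
        [5,6] "the" : NP/PP
    [6,7] "gave" : NP\PP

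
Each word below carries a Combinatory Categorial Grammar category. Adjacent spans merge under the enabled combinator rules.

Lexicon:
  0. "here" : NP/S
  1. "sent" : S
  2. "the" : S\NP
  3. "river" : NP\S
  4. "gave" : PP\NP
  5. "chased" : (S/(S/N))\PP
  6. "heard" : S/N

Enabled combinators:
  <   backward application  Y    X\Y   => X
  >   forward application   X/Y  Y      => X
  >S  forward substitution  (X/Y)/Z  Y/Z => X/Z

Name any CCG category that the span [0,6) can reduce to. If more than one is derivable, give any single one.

[0,7] S   >
  [0,6] S/(S/N)   <
    [0,5] PP   <
      [0,4] NP   <
        [0,3] S   <
          [0,2] NP   >
            [0,1] "here" : NP/S
            [1,2] "sent" : S
          [2,3] "the" : S\NP
        [3,4] "river" : NP\S
      [4,5] "gave" : PP\NP
    [5,6] "chased" : (S/(S/N))\PP
  [6,7] "heard" : S/N

S/(S/N)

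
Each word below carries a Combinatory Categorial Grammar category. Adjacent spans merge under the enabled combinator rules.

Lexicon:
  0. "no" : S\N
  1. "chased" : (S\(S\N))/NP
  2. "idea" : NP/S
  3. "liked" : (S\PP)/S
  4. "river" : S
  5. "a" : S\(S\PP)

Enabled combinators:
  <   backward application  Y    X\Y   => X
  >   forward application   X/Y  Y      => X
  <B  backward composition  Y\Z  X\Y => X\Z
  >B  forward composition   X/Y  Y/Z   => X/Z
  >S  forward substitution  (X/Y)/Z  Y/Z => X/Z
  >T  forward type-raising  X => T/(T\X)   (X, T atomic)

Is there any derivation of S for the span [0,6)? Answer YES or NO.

YES

[0,6] S   <
  [0,1] "no" : S\N
  [1,6] S\(S\N)   >
    [1,2] "chased" : (S\(S\N))/NP
    [2,6] NP   >
      [2,3] "idea" : NP/S
      [3,6] S   <
        [3,5] S\PP   >
          [3,4] "liked" : (S\PP)/S
          [4,5] "river" : S
        [5,6] "a" : S\(S\PP)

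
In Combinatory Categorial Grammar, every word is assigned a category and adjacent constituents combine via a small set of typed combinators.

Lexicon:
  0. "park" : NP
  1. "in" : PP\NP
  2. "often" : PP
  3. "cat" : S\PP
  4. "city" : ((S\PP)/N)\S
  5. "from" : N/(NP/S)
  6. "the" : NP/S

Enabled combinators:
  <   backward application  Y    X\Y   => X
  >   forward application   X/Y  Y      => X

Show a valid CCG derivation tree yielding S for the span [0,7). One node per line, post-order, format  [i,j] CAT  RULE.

[0,7] S   <
  [0,2] PP   <
    [0,1] "park" : NP
    [1,2] "in" : PP\NP
  [2,7] S\PP   >
    [2,5] (S\PP)/N   <
      [2,4] S   <
        [2,3] "often" : PP
        [3,4] "cat" : S\PP
      [4,5] "city" : ((S\PP)/N)\S
    [5,7] N   >
      [5,6] "from" : N/(NP/S)
      [6,7] "the" : NP/S

[0,1] NP  lex  "park"
[1,2] PP\NP  lex  "in"
[0,2] PP  <  k=1
[2,3] PP  lex  "often"
[3,4] S\PP  lex  "cat"
[2,4] S  <  k=3
[4,5] ((S\PP)/N)\S  lex  "city"
[2,5] (S\PP)/N  <  k=4
[5,6] N/(NP/S)  lex  "from"
[6,7] NP/S  lex  "the"
[5,7] N  >  k=6
[2,7] S\PP  >  k=5
[0,7] S  <  k=2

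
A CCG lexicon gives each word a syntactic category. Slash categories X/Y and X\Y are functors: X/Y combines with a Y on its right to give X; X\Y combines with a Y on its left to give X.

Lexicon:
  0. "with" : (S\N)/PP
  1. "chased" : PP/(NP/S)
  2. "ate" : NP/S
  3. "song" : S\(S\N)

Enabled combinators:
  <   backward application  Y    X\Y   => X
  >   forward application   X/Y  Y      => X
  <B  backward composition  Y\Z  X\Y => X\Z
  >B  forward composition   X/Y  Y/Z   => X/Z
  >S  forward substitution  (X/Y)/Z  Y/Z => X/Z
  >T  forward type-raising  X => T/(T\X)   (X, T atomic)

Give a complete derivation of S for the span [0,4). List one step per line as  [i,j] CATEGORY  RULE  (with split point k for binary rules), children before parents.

[0,4] S   <
  [0,3] S\N   >
    [0,1] "with" : (S\N)/PP
    [1,3] PP   >
      [1,2] "chased" : PP/(NP/S)
      [2,3] "ate" : NP/S
  [3,4] "song" : S\(S\N)

[0,1] (S\N)/PP  lex  "with"
[1,2] PP/(NP/S)  lex  "chased"
[2,3] NP/S  lex  "ate"
[1,3] PP  >  k=2
[0,3] S\N  >  k=1
[3,4] S\(S\N)  lex  "song"
[0,4] S  <  k=3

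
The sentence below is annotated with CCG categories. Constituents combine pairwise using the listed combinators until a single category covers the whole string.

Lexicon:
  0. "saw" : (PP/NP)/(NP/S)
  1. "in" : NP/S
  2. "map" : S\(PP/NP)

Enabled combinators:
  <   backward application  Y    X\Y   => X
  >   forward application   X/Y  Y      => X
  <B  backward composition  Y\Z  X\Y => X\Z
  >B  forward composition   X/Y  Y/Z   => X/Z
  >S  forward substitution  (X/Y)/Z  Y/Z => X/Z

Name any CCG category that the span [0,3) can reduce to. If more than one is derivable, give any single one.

[0,3] S   <
  [0,2] PP/NP   >
    [0,1] "saw" : (PP/NP)/(NP/S)
    [1,2] "in" : NP/S
  [2,3] "map" : S\(PP/NP)

S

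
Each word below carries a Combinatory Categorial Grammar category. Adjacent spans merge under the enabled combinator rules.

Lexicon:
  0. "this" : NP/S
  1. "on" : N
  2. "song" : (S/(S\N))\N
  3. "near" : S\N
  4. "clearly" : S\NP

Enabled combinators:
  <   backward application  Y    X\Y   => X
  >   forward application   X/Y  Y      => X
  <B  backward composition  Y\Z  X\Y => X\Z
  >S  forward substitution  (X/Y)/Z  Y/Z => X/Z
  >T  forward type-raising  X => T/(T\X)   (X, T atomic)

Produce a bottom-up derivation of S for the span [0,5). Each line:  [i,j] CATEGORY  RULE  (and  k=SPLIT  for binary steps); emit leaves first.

[0,5] S   <
  [0,4] NP   >
    [0,1] "this" : NP/S
    [1,4] S   >
      [1,3] S/(S\N)   <
        [1,2] "on" : N
        [2,3] "song" : (S/(S\N))\N
      [3,4] "near" : S\N
  [4,5] "clearly" : S\NP

[0,1] NP/S  lex  "this"
[1,2] N  lex  "on"
[2,3] (S/(S\N))\N  lex  "song"
[1,3] S/(S\N)  <  k=2
[3,4] S\N  lex  "near"
[1,4] S  >  k=3
[0,4] NP  >  k=1
[4,5] S\NP  lex  "clearly"
[0,5] S  <  k=4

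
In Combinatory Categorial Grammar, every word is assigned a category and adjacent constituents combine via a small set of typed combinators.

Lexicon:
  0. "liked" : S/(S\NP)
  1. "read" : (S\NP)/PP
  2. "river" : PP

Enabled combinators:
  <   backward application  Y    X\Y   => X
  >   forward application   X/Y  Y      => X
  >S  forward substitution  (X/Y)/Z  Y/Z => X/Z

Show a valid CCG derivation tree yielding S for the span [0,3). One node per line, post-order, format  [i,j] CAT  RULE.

[0,3] S   >
  [0,1] "liked" : S/(S\NP)
  [1,3] S\NP   >
    [1,2] "read" : (S\NP)/PP
    [2,3] "river" : PP

[0,1] S/(S\NP)  lex  "liked"
[1,2] (S\NP)/PP  lex  "read"
[2,3] PP  lex  "river"
[1,3] S\NP  >  k=2
[0,3] S  >  k=1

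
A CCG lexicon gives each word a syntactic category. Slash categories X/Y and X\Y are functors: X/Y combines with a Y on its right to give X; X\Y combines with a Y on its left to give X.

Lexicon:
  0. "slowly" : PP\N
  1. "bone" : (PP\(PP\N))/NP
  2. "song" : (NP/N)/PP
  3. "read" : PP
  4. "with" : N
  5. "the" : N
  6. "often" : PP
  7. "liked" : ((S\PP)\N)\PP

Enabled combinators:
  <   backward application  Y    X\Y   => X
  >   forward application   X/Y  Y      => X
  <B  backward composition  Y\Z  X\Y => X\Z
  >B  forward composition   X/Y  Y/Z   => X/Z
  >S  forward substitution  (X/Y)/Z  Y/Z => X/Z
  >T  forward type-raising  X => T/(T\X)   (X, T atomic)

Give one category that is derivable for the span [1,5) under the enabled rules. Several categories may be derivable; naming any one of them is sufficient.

PP\(PP\N)

[0,8] S   <
  [0,5] PP   <
    [0,1] "slowly" : PP\N
    [1,5] PP\(PP\N)   >
      [1,2] "bone" : (PP\(PP\N))/NP
      [2,5] NP   >
        [2,4] NP/N   >
          [2,3] "song" : (NP/N)/PP
          [3,4] "read" : PP
        [4,5] "with" : N
  [5,8] S\PP   <
    [5,6] "the" : N
    [6,8] (S\PP)\N   <
      [6,7] "often" : PP
      [7,8] "liked" : ((S\PP)\N)\PP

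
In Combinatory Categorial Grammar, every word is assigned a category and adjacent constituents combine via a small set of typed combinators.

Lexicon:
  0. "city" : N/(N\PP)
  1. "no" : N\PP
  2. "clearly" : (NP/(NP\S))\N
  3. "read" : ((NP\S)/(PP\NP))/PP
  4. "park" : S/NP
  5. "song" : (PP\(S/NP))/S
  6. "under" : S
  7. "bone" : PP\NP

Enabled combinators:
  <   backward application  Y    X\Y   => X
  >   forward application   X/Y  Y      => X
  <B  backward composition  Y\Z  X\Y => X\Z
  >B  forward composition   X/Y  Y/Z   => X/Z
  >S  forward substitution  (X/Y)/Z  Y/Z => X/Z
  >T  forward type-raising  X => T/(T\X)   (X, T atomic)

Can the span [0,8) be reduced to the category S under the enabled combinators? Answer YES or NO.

N/(N\PP) N\PP (NP/(NP\S))\N ((NP\S)/(PP\NP))/PP S/NP (PP\(S/NP))/S S PP\NP
CKY chart[0,8] = {N/(N\NP), NP, NP/(NP\NP), PP/(PP\NP), S/(S\NP)}; S ∉ chart

NO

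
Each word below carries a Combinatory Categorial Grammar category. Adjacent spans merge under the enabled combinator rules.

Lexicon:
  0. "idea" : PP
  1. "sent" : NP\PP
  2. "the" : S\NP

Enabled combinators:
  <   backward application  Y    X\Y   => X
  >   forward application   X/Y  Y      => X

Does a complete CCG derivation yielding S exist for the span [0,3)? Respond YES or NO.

[0,3] S   <
  [0,2] NP   <
    [0,1] "idea" : PP
    [1,2] "sent" : NP\PP
  [2,3] "the" : S\NP

YES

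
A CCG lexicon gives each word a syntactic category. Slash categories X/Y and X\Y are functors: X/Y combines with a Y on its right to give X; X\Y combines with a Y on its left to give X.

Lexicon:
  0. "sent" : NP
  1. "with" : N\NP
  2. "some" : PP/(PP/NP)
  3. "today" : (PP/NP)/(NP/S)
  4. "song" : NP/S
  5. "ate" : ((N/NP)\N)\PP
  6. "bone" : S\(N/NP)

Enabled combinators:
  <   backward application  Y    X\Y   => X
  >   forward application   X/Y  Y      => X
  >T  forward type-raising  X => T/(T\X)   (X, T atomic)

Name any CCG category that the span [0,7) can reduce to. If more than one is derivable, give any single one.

S

[0,7] S   <
  [0,6] N/NP   <
    [0,2] N   <
      [0,1] "sent" : NP
      [1,2] "with" : N\NP
    [2,6] (N/NP)\N   <
      [2,5] PP   >
        [2,3] "some" : PP/(PP/NP)
        [3,5] PP/NP   >
          [3,4] "today" : (PP/NP)/(NP/S)
          [4,5] "song" : NP/S
      [5,6] "ate" : ((N/NP)\N)\PP
  [6,7] "bone" : S\(N/NP)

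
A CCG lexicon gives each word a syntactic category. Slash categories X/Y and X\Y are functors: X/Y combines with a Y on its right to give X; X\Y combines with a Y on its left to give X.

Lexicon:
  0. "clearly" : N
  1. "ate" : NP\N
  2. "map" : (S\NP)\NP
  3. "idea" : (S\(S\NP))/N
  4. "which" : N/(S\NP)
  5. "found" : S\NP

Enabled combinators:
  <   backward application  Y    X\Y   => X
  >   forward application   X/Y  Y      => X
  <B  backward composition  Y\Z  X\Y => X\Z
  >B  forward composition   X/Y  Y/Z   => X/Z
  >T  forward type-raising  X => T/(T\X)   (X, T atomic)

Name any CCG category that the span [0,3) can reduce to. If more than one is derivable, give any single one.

[0,6] S   <
  [0,3] S\NP   <
    [0,2] NP   <
      [0,1] "clearly" : N
      [1,2] "ate" : NP\N
    [2,3] "map" : (S\NP)\NP
  [3,6] S\(S\NP)   >
    [3,4] "idea" : (S\(S\NP))/N
    [4,6] N   >
      [4,5] "which" : N/(S\NP)
      [5,6] "found" : S\NP

S\NP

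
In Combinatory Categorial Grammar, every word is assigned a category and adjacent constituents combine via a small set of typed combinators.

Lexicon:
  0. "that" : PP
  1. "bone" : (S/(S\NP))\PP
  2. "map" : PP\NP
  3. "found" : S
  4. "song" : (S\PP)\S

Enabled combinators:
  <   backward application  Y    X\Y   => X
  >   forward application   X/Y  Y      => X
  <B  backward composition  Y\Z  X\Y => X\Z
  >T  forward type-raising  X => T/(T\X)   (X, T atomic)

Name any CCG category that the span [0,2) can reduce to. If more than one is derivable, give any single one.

[0,5] S   >
  [0,2] S/(S\NP)   <
    [0,1] "that" : PP
    [1,2] "bone" : (S/(S\NP))\PP
  [2,5] S\NP   <B
    [2,3] "map" : PP\NP
    [3,5] S\PP   <
      [3,4] "found" : S
      [4,5] "song" : (S\PP)\S

S/(S\NP)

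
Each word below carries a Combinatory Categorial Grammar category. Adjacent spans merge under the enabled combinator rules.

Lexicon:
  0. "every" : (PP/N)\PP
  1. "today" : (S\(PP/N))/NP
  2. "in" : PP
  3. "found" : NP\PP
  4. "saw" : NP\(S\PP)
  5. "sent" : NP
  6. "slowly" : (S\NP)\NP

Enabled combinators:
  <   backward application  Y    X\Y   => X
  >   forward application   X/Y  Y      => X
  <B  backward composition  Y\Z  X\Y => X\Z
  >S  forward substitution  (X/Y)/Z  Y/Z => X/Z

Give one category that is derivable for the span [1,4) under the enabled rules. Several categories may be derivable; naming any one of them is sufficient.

[0,7] S   <
  [0,5] NP   <
    [0,4] S\PP   <B
      [0,1] "every" : (PP/N)\PP
      [1,4] S\(PP/N)   >
        [1,2] "today" : (S\(PP/N))/NP
        [2,4] NP   <
          [2,3] "in" : PP
          [3,4] "found" : NP\PP
    [4,5] "saw" : NP\(S\PP)
  [5,7] S\NP   <
    [5,6] "sent" : NP
    [6,7] "slowly" : (S\NP)\NP

S\(PP/N)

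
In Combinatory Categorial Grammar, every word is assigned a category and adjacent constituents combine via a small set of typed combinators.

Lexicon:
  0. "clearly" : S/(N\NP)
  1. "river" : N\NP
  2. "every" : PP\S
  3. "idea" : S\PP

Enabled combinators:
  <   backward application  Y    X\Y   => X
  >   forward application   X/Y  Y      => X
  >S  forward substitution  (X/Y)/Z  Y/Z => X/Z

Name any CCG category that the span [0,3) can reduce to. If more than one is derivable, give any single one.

PP

[0,4] S   <
  [0,3] PP   <
    [0,2] S   >
      [0,1] "clearly" : S/(N\NP)
      [1,2] "river" : N\NP
    [2,3] "every" : PP\S
  [3,4] "idea" : S\PP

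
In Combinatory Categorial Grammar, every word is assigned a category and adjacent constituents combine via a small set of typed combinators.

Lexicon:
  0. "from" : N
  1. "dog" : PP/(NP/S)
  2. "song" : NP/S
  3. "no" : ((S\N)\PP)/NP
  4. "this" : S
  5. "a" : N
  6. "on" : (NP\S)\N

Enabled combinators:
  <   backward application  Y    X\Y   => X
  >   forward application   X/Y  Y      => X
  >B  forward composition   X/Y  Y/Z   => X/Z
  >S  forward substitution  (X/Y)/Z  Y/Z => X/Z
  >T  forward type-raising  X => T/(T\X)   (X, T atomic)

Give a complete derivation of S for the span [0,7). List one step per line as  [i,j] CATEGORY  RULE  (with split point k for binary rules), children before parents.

[0,1] N  lex  "from"
[1,2] PP/(NP/S)  lex  "dog"
[2,3] NP/S  lex  "song"
[1,3] PP  >  k=2
[3,4] ((S\N)\PP)/NP  lex  "no"
[4,5] S  lex  "this"
[4,5] NP/(NP\S)  >T
[5,6] N  lex  "a"
[6,7] (NP\S)\N  lex  "on"
[5,7] NP\S  <  k=6
[4,7] NP  >  k=5
[3,7] (S\N)\PP  >  k=4
[1,7] S\N  <  k=3
[0,7] S  <  k=1

[0,7] S   <
  [0,1] "from" : N
  [1,7] S\N   <
    [1,3] PP   >
      [1,2] "dog" : PP/(NP/S)
      [2,3] "song" : NP/S
    [3,7] (S\N)\PP   >
      [3,4] "no" : ((S\N)\PP)/NP
      [4,7] NP   >
        [4,5] NP/(NP\S)   >T
          [4,5] "this" : S
        [5,7] NP\S   <
          [5,6] "a" : N
          [6,7] "on" : (NP\S)\N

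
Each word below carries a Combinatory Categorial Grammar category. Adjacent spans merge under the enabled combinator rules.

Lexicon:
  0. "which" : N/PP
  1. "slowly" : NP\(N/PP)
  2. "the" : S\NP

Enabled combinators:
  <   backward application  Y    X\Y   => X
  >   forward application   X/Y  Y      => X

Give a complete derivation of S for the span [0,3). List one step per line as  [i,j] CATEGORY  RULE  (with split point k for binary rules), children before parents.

[0,1] N/PP  lex  "which"
[1,2] NP\(N/PP)  lex  "slowly"
[0,2] NP  <  k=1
[2,3] S\NP  lex  "the"
[0,3] S  <  k=2

[0,3] S   <
  [0,2] NP   <
    [0,1] "which" : N/PP
    [1,2] "slowly" : NP\(N/PP)
  [2,3] "the" : S\NP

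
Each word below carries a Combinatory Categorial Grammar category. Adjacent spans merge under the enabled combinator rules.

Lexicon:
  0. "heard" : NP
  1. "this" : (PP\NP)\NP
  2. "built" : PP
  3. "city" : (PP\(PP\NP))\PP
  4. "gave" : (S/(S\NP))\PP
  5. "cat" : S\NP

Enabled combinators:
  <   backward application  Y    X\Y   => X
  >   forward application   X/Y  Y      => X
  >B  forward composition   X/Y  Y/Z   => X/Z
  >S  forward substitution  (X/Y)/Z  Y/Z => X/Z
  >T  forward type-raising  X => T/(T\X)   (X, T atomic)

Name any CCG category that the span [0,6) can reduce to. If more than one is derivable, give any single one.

[0,6] S   >
  [0,5] S/(S\NP)   <
    [0,4] PP   <
      [0,2] PP\NP   <
        [0,1] "heard" : NP
        [1,2] "this" : (PP\NP)\NP
      [2,4] PP\(PP\NP)   <
        [2,3] "built" : PP
        [3,4] "city" : (PP\(PP\NP))\PP
    [4,5] "gave" : (S/(S\NP))\PP
  [5,6] "cat" : S\NP

S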